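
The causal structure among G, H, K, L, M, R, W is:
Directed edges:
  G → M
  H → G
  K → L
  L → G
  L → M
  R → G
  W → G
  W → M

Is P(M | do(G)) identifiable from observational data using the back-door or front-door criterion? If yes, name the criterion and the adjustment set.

desc(G)\{G}={M}; candidates ⊆ {H,K,L,R,W}.
size 0: {}; under {} G still reaches {H,K,L,M,R,W} ∋ M.
size 1: {H}, {K}, {L} …(+2); under {H} G still reaches {K,L,M,R,W} ∋ M.
{L,W}: G⊥M given {L,W} in G with G→· removed — back-door holds.
P(M|do(G)) = Σ_{L,W} P(M|G,L,W)·P(L,W).

P(M|do(G)): backdoor, adjust for {L, W}.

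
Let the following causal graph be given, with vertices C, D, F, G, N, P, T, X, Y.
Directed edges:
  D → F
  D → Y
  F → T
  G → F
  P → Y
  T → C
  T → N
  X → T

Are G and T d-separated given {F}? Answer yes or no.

Yes — G ⊥ T | {F}.

Bayes-Ball from G | {F} reaches {D,Y}.
T ∉ reach(G|{F}) ⇒ G ⊥ T | {F}.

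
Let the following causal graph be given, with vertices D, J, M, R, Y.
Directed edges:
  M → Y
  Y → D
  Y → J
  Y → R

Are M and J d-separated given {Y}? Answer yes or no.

Yes — M ⊥ J | {Y}.

Bayes-Ball from M | {Y} reaches ∅.
J ∉ reach(M|{Y}) ⇒ M ⊥ J | {Y}.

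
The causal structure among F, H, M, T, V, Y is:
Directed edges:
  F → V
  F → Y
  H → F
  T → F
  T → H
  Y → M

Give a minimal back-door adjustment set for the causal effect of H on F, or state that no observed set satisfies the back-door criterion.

desc(H)\{H}={F,M,V,Y}; candidates ⊆ {T}.
size 0: {}; under {} H still reaches {F,M,T,V,Y} ∋ F.
{T}: H⊥F given {T} in G with H→· removed — back-door holds.

H→F: minimal back-door set {T}.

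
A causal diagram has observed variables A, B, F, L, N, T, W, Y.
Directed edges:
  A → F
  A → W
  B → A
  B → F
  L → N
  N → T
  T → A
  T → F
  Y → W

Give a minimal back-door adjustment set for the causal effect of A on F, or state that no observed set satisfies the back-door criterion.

desc(A)\{A}={F,W}; candidates ⊆ {B,L,N,T,Y}.
size 0: {}; under {} A still reaches {B,F,L,N,T} ∋ F.
size 1: {B}, {L}, {N} …(+2); under {B} A still reaches {F,L,N,T} ∋ F.
{B,T}: A⊥F given {B,T} in G with A→· removed — back-door holds.

A→F: minimal back-door set {B, T}.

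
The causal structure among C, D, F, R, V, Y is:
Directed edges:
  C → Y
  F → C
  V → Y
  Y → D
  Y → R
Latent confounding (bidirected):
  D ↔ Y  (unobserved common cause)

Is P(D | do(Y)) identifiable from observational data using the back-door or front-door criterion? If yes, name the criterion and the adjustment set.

desc(Y)\{Y}={D,R}; candidates ⊆ {C,F,V}.
Y↔D: latent back-door arc(s) into Y.
size 0: {}; under {} Y still reaches {C,D,F,V} ∋ D.
size 1: {C}, {F}, {V}; under {C} Y still reaches {D,V} ∋ D.
size 2: {C,F}, {C,V}, {F,V}; under {C,F} Y still reaches {D,V} ∋ D.
Y↔D cannot be blocked by any observed set — no back-door set.
No mediator lies on a directed Y→…→D path.
Neither criterion identifies P(D|do(Y)) in this graph.

P(D|do(Y)): not identifiable (no BD/FD set).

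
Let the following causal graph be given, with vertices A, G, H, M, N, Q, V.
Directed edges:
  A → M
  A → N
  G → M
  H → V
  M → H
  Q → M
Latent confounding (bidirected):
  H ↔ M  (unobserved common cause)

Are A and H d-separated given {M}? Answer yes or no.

Bayes-Ball from A | {M} reaches {G,H,N,Q,V}.
H ∈ reach(A|{M}) ⇒ A ⊥̸ H | {M}.

No — A and H are d-connected given {M}.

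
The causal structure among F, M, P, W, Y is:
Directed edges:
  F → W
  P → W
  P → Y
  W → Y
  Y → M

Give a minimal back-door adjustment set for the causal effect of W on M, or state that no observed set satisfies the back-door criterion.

desc(W)\{W}={M,Y}; candidates ⊆ {F,P}.
size 0: {}; under {} W still reaches {F,M,P,Y} ∋ M.
{P}: W⊥M given {P} in G with W→· removed — back-door holds.

W→M: minimal back-door set {P}.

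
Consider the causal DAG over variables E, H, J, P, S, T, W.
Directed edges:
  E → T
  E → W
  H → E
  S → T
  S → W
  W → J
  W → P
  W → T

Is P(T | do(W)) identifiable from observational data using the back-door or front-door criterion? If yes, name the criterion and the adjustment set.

desc(W)\{W}={J,P,T}; candidates ⊆ {E,H,S}.
size 0: {}; under {} W still reaches {E,H,S,T} ∋ T.
size 1: {E}, {H}, {S}; under {E} W still reaches {S,T} ∋ T.
{E,S}: W⊥T given {E,S} in G with W→· removed — back-door holds.
P(T|do(W)) = Σ_{E,S} P(T|W,E,S)·P(E,S).

P(T|do(W)): backdoor, adjust for {E, S}.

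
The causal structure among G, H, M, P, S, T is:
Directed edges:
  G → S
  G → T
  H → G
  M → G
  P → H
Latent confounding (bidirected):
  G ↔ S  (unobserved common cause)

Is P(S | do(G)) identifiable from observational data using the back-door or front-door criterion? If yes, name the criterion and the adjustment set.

desc(G)\{G}={S,T}; candidates ⊆ {H,M,P}.
G↔S: latent back-door arc(s) into G.
size 0: {}; under {} G still reaches {H,M,P,S} ∋ S.
size 1: {H}, {M}, {P}; under {H} G still reaches {M,S} ∋ S.
size 2: {H,M}, {H,P}, {M,P}; under {H,M} G still reaches {S} ∋ S.
G↔S cannot be blocked by any observed set — no back-door set.
No mediator lies on a directed G→…→S path.
Neither criterion identifies P(S|do(G)) in this graph.

P(S|do(G)): not identifiable (no BD/FD set).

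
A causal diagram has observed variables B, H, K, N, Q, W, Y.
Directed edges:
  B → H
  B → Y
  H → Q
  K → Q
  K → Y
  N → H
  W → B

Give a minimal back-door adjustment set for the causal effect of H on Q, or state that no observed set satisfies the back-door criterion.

desc(H)\{H}={Q}; candidates ⊆ {B,K,N,W,Y}.
∅: H⊥Q given ∅ in G with H→· removed — back-door holds.

H→Q: minimal back-door set ∅.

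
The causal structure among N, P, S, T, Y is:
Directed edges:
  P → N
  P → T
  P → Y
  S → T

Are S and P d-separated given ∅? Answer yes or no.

Bayes-Ball from S | ∅ reaches {T}.
P ∉ reach(S|∅) ⇒ S ⊥ P | ∅.

Yes — S ⊥ P | ∅.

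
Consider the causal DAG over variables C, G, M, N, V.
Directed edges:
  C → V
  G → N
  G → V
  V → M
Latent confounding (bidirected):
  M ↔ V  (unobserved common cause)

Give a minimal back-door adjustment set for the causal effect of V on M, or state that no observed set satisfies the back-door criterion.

desc(V)\{V}={M}; candidates ⊆ {C,G,N}.
V↔M: latent back-door arc(s) into V.
size 0: {}; under {} V still reaches {C,G,M,N} ∋ M.
size 1: {C}, {G}, {N}; under {C} V still reaches {G,M,N} ∋ M.
size 2: {C,G}, {C,N}, {G,N}; under {C,G} V still reaches {M} ∋ M.
V↔M cannot be blocked by any observed set — no back-door set.

V→M: no observed back-door set.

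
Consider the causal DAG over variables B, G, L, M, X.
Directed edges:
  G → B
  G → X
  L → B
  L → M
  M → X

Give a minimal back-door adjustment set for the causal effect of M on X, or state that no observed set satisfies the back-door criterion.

M→X: minimal back-door set ∅.

desc(M)\{M}={X}; candidates ⊆ {B,G,L}.
∅: M⊥X given ∅ in G with M→· removed — back-door holds.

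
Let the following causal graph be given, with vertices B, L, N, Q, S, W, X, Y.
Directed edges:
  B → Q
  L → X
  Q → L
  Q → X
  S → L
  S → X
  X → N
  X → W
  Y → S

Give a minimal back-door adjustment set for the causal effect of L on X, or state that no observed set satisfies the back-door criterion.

desc(L)\{L}={N,W,X}; candidates ⊆ {B,Q,S,Y}.
size 0: {}; under {} L still reaches {B,N,Q,S,W,X,Y} ∋ X.
size 1: {B}, {Q}, {S} …(+1); under {B} L still reaches {N,Q,S,W,X,Y} ∋ X.
{Q,S}: L⊥X given {Q,S} in G with L→· removed — back-door holds.

L→X: minimal back-door set {Q, S}.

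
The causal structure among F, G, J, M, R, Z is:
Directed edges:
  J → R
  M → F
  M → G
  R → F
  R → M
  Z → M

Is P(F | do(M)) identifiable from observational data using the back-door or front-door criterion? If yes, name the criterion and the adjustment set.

desc(M)\{M}={F,G}; candidates ⊆ {J,R,Z}.
size 0: {}; under {} M still reaches {F,J,R,Z} ∋ F.
{R}: M⊥F given {R} in G with M→· removed — back-door holds.
P(F|do(M)) = Σ_{R} P(F|M,R)·P(R).

P(F|do(M)): backdoor, adjust for {R}.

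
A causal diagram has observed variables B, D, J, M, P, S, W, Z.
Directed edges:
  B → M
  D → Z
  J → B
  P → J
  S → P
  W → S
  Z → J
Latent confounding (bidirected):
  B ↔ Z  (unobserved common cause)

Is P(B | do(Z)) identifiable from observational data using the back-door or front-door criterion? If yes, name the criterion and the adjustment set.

desc(Z)\{Z}={B,J,M}; candidates ⊆ {D,P,S,W}.
Z↔B: latent back-door arc(s) into Z.
size 0: {}; under {} Z still reaches {B,D,M} ∋ B.
size 1: {D}, {P}, {S} …(+1); under {D} Z still reaches {B,M} ∋ B.
size 2: {D,P}, {D,S}, {D,W} …(+3); under {D,P} Z still reaches {B,M} ∋ B.
Z↔B cannot be blocked by any observed set — no back-door set.
{J}: (i) intercepts every directed Z→B path; (ii) no back-door Z→{J}; (iii) {Z} blocks every back-door {J}→B. Front-door holds.
P(B|do(Z)) = Σ_{J} P(J|Z) Σ_{Z'} P(B|J,Z')P(Z').

P(B|do(Z)): frontdoor, adjust for {J}.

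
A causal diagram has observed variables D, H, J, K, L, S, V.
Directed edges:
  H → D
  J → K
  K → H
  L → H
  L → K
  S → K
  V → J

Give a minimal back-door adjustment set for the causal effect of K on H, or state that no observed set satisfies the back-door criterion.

desc(K)\{K}={D,H}; candidates ⊆ {J,L,S,V}.
size 0: {}; under {} K still reaches {D,H,J,L,S,V} ∋ H.
{L}: K⊥H given {L} in G with K→· removed — back-door holds.

K→H: minimal back-door set {L}.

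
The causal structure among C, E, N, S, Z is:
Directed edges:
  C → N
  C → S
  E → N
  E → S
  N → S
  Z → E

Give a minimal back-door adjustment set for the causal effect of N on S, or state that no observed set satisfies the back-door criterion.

desc(N)\{N}={S}; candidates ⊆ {C,E,Z}.
size 0: {}; under {} N still reaches {C,E,S,Z} ∋ S.
size 1: {C}, {E}, {Z}; under {C} N still reaches {E,S,Z} ∋ S.
{C,E}: N⊥S given {C,E} in G with N→· removed — back-door holds.

N→S: minimal back-door set {C, E}.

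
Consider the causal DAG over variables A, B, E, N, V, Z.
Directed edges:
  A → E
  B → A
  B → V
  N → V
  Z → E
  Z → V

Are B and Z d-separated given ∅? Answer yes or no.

Bayes-Ball from B | ∅ reaches {A,E,V}.
Z ∉ reach(B|∅) ⇒ B ⊥ Z | ∅.

Yes — B ⊥ Z | ∅.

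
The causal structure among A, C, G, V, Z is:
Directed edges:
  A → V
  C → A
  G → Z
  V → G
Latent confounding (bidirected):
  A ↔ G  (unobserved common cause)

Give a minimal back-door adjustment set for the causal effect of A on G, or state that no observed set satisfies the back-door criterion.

A→G: no observed back-door set.

desc(A)\{A}={G,V,Z}; candidates ⊆ {C}.
A↔G: latent back-door arc(s) into A.
size 0: {}; under {} A still reaches {C,G,Z} ∋ G.
size 1: {C}; under {C} A still reaches {G,Z} ∋ G.
A↔G cannot be blocked by any observed set — no back-door set.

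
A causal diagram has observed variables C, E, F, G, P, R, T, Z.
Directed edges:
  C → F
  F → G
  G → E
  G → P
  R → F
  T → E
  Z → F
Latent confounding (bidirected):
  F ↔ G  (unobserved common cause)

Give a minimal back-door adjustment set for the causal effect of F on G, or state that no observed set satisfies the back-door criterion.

F→G: no observed back-door set.

desc(F)\{F}={E,G,P}; candidates ⊆ {C,R,T,Z}.
F↔G: latent back-door arc(s) into F.
size 0: {}; under {} F still reaches {C,E,G,P,R,Z} ∋ G.
size 1: {C}, {R}, {T} …(+1); under {C} F still reaches {E,G,P,R,Z} ∋ G.
size 2: {C,R}, {C,T}, {C,Z} …(+3); under {C,R} F still reaches {E,G,P,Z} ∋ G.
F↔G cannot be blocked by any observed set — no back-door set.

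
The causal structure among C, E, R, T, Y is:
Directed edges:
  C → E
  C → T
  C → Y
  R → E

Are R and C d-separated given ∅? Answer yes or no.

Bayes-Ball from R | ∅ reaches {E}.
C ∉ reach(R|∅) ⇒ R ⊥ C | ∅.

Yes — R ⊥ C | ∅.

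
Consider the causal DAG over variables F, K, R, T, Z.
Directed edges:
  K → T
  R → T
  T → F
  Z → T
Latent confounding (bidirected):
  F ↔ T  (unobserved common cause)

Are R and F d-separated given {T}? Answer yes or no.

No — R and F are d-connected given {T}.

Bayes-Ball from R | {T} reaches {F,K,Z}.
F ∈ reach(R|{T}) ⇒ R ⊥̸ F | {T}.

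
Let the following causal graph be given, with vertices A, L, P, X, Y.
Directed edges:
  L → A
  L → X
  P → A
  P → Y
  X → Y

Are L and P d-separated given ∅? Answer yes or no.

Yes — L ⊥ P | ∅.

Bayes-Ball from L | ∅ reaches {A,X,Y}.
P ∉ reach(L|∅) ⇒ L ⊥ P | ∅.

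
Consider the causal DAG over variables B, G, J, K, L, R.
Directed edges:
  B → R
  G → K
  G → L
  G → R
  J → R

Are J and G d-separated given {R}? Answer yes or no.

Bayes-Ball from J | {R} reaches {B,G,K,L}.
G ∈ reach(J|{R}) ⇒ J ⊥̸ G | {R}.

No — J and G are d-connected given {R}.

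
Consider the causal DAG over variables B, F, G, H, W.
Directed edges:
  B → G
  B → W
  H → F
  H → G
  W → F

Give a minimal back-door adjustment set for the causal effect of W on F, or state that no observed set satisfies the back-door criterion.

W→F: minimal back-door set ∅.

desc(W)\{W}={F}; candidates ⊆ {B,G,H}.
∅: W⊥F given ∅ in G with W→· removed — back-door holds.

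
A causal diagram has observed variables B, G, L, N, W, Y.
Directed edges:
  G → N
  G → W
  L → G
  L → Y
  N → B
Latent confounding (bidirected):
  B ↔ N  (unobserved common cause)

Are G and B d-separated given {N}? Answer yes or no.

Bayes-Ball from G | {N} reaches {B,L,W,Y}.
B ∈ reach(G|{N}) ⇒ G ⊥̸ B | {N}.

No — G and B are d-connected given {N}.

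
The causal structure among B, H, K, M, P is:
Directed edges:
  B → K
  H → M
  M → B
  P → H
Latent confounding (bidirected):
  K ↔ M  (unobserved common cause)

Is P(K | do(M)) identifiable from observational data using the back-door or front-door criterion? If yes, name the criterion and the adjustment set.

desc(M)\{M}={B,K}; candidates ⊆ {H,P}.
M↔K: latent back-door arc(s) into M.
size 0: {}; under {} M still reaches {H,K,P} ∋ K.
size 1: {H}, {P}; under {H} M still reaches {K} ∋ K.
size 2: {H,P}; under {H,P} M still reaches {K} ∋ K.
M↔K cannot be blocked by any observed set — no back-door set.
{B}: (i) intercepts every directed M→K path; (ii) no back-door M→{B}; (iii) {M} blocks every back-door {B}→K. Front-door holds.
P(K|do(M)) = Σ_{B} P(B|M) Σ_{M'} P(K|B,M')P(M').

P(K|do(M)): frontdoor, adjust for {B}.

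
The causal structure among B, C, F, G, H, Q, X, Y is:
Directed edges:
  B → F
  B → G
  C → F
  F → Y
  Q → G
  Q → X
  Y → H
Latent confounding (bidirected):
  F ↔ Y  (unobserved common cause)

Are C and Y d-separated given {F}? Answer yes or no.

No — C and Y are d-connected given {F}.

Bayes-Ball from C | {F} reaches {B,G,H,Y}.
Y ∈ reach(C|{F}) ⇒ C ⊥̸ Y | {F}.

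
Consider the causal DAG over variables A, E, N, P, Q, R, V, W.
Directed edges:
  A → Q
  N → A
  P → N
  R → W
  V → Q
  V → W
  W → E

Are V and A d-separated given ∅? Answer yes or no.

Bayes-Ball from V | ∅ reaches {E,Q,W}.
A ∉ reach(V|∅) ⇒ V ⊥ A | ∅.

Yes — V ⊥ A | ∅.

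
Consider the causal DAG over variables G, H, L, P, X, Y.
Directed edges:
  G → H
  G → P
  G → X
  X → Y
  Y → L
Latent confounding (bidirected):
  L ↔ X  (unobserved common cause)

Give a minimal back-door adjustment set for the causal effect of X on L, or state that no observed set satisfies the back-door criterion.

desc(X)\{X}={L,Y}; candidates ⊆ {G,H,P}.
X↔L: latent back-door arc(s) into X.
size 0: {}; under {} X still reaches {G,H,L,P} ∋ L.
size 1: {G}, {H}, {P}; under {G} X still reaches {L} ∋ L.
size 2: {G,H}, {G,P}, {H,P}; under {G,H} X still reaches {L} ∋ L.
X↔L cannot be blocked by any observed set — no back-door set.

X→L: no observed back-door set.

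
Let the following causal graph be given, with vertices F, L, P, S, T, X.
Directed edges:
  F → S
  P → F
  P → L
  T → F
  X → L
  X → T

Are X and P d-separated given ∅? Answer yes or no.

Yes — X ⊥ P | ∅.

Bayes-Ball from X | ∅ reaches {F,L,S,T}.
P ∉ reach(X|∅) ⇒ X ⊥ P | ∅.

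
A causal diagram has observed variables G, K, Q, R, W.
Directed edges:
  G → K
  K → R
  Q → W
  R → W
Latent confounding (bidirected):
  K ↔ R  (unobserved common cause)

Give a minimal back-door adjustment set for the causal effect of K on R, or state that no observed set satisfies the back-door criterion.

desc(K)\{K}={R,W}; candidates ⊆ {G,Q}.
K↔R: latent back-door arc(s) into K.
size 0: {}; under {} K still reaches {G,R,W} ∋ R.
size 1: {G}, {Q}; under {G} K still reaches {R,W} ∋ R.
size 2: {G,Q}; under {G,Q} K still reaches {R,W} ∋ R.
K↔R cannot be blocked by any observed set — no back-door set.

K→R: no observed back-door set.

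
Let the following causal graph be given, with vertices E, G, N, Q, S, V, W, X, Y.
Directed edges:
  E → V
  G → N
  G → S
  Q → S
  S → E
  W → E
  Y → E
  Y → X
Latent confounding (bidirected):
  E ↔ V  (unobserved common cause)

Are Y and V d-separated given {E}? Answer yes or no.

No — Y and V are d-connected given {E}.

Bayes-Ball from Y | {E} reaches {G,N,Q,S,V,W,X}.
V ∈ reach(Y|{E}) ⇒ Y ⊥̸ V | {E}.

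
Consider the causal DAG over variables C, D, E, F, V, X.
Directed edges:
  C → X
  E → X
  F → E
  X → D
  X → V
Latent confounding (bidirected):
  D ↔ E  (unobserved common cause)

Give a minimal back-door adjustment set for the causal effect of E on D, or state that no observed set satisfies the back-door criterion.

desc(E)\{E}={D,V,X}; candidates ⊆ {C,F}.
E↔D: latent back-door arc(s) into E.
size 0: {}; under {} E still reaches {D,F} ∋ D.
size 1: {C}, {F}; under {C} E still reaches {D,F} ∋ D.
size 2: {C,F}; under {C,F} E still reaches {D} ∋ D.
E↔D cannot be blocked by any observed set — no back-door set.

E→D: no observed back-door set.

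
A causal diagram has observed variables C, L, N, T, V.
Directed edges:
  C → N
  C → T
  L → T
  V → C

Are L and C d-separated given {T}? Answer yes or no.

Bayes-Ball from L | {T} reaches {C,N,V}.
C ∈ reach(L|{T}) ⇒ L ⊥̸ C | {T}.

No — L and C are d-connected given {T}.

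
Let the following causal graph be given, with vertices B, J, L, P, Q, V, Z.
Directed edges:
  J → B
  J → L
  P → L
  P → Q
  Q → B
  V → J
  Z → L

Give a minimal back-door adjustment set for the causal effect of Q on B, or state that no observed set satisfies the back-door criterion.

desc(Q)\{Q}={B}; candidates ⊆ {J,L,P,V,Z}.
∅: Q⊥B given ∅ in G with Q→· removed — back-door holds.

Q→B: minimal back-door set ∅.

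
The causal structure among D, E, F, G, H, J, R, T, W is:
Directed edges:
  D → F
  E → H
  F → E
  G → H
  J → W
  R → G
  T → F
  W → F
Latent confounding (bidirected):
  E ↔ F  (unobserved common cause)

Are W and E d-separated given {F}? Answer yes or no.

No — W and E are d-connected given {F}.

Bayes-Ball from W | {F} reaches {D,E,H,J,T}.
E ∈ reach(W|{F}) ⇒ W ⊥̸ E | {F}.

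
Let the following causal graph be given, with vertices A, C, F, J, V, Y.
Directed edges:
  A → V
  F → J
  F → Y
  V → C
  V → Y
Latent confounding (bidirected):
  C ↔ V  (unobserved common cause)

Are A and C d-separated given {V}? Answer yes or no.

Bayes-Ball from A | {V} reaches {C}.
C ∈ reach(A|{V}) ⇒ A ⊥̸ C | {V}.

No — A and C are d-connected given {V}.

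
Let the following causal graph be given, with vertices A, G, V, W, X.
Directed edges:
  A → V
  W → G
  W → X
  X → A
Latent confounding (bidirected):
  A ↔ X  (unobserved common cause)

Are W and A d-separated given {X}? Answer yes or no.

Bayes-Ball from W | {X} reaches {A,G,V}.
A ∈ reach(W|{X}) ⇒ W ⊥̸ A | {X}.

No — W and A are d-connected given {X}.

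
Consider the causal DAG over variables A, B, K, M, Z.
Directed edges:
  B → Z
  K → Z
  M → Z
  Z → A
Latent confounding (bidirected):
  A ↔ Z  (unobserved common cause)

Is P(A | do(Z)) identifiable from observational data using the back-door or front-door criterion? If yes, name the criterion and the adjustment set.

P(A|do(Z)): not identifiable (no BD/FD set).

desc(Z)\{Z}={A}; candidates ⊆ {B,K,M}.
Z↔A: latent back-door arc(s) into Z.
size 0: {}; under {} Z still reaches {A,B,K,M} ∋ A.
size 1: {B}, {K}, {M}; under {B} Z still reaches {A,K,M} ∋ A.
size 2: {B,K}, {B,M}, {K,M}; under {B,K} Z still reaches {A,M} ∋ A.
Z↔A cannot be blocked by any observed set — no back-door set.
No mediator lies on a directed Z→…→A path.
Neither criterion identifies P(A|do(Z)) in this graph.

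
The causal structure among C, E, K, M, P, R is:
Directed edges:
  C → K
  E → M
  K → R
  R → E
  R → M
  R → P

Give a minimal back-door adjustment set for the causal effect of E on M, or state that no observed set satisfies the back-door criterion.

E→M: minimal back-door set {R}.

desc(E)\{E}={M}; candidates ⊆ {C,K,P,R}.
size 0: {}; under {} E still reaches {C,K,M,P,R} ∋ M.
{R}: E⊥M given {R} in G with E→· removed — back-door holds.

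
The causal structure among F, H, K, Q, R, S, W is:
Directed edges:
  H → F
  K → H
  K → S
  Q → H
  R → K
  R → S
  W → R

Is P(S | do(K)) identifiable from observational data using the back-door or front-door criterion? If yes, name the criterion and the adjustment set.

P(S|do(K)): backdoor, adjust for {R}.

desc(K)\{K}={F,H,S}; candidates ⊆ {Q,R,W}.
size 0: {}; under {} K still reaches {R,S,W} ∋ S.
{R}: K⊥S given {R} in G with K→· removed — back-door holds.
P(S|do(K)) = Σ_{R} P(S|K,R)·P(R).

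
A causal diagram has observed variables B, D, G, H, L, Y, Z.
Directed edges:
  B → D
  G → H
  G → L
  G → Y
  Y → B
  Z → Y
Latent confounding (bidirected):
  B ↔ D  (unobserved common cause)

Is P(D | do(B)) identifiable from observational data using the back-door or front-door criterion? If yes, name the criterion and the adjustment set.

desc(B)\{B}={D}; candidates ⊆ {G,H,L,Y,Z}.
B↔D: latent back-door arc(s) into B.
size 0: {}; under {} B still reaches {D,G,H,L,Y,Z} ∋ D.
size 1: {G}, {H}, {L} …(+2); under {G} B still reaches {D,Y,Z} ∋ D.
size 2: {G,H}, {G,L}, {G,Y} …(+7); under {G,H} B still reaches {D,Y,Z} ∋ D.
B↔D cannot be blocked by any observed set — no back-door set.
No mediator lies on a directed B→…→D path.
Neither criterion identifies P(D|do(B)) in this graph.

P(D|do(B)): not identifiable (no BD/FD set).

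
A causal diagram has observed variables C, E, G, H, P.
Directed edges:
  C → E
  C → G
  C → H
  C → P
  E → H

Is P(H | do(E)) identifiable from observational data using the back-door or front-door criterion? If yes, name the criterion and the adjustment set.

P(H|do(E)): backdoor, adjust for {C}.

desc(E)\{E}={H}; candidates ⊆ {C,G,P}.
size 0: {}; under {} E still reaches {C,G,H,P} ∋ H.
{C}: E⊥H given {C} in G with E→· removed — back-door holds.
P(H|do(E)) = Σ_{C} P(H|E,C)·P(C).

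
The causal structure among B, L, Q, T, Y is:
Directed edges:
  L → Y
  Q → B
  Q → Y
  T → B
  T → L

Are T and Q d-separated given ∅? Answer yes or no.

Bayes-Ball from T | ∅ reaches {B,L,Y}.
Q ∉ reach(T|∅) ⇒ T ⊥ Q | ∅.

Yes — T ⊥ Q | ∅.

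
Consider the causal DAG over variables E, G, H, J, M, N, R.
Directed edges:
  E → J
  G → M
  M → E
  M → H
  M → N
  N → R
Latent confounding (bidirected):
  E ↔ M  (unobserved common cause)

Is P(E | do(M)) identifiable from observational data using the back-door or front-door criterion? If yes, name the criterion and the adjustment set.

desc(M)\{M}={E,H,J,N,R}; candidates ⊆ {G}.
M↔E: latent back-door arc(s) into M.
size 0: {}; under {} M still reaches {E,G,J} ∋ E.
size 1: {G}; under {G} M still reaches {E,J} ∋ E.
M↔E cannot be blocked by any observed set — no back-door set.
No mediator lies on a directed M→…→E path.
Neither criterion identifies P(E|do(M)) in this graph.

P(E|do(M)): not identifiable (no BD/FD set).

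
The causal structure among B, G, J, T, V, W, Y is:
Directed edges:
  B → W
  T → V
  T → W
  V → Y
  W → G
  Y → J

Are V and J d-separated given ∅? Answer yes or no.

No — V and J are d-connected given ∅.

Bayes-Ball from V | ∅ reaches {G,J,T,W,Y}.
J ∈ reach(V|∅) ⇒ V ⊥̸ J | ∅.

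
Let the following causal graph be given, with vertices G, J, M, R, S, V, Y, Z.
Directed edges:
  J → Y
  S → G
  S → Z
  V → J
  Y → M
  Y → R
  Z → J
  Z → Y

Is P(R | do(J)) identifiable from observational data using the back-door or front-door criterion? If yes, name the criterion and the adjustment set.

P(R|do(J)): backdoor, adjust for {Z}.

desc(J)\{J}={M,R,Y}; candidates ⊆ {G,S,V,Z}.
size 0: {}; under {} J still reaches {G,M,R,S,V,Y,Z} ∋ R.
{Z}: J⊥R given {Z} in G with J→· removed — back-door holds.
P(R|do(J)) = Σ_{Z} P(R|J,Z)·P(Z).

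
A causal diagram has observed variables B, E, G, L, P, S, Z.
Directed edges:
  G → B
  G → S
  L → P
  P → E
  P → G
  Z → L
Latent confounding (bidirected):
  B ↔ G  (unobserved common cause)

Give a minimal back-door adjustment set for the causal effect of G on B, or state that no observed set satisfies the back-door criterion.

desc(G)\{G}={B,S}; candidates ⊆ {E,L,P,Z}.
G↔B: latent back-door arc(s) into G.
size 0: {}; under {} G still reaches {B,E,L,P,Z} ∋ B.
size 1: {E}, {L}, {P} …(+1); under {E} G still reaches {B,L,P,Z} ∋ B.
size 2: {E,L}, {E,P}, {E,Z} …(+3); under {E,L} G still reaches {B,P} ∋ B.
G↔B cannot be blocked by any observed set — no back-door set.

G→B: no observed back-door set.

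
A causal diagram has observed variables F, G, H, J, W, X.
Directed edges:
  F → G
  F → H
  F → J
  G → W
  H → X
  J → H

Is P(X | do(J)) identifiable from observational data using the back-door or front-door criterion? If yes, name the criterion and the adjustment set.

desc(J)\{J}={H,X}; candidates ⊆ {F,G,W}.
size 0: {}; under {} J still reaches {F,G,H,W,X} ∋ X.
{F}: J⊥X given {F} in G with J→· removed — back-door holds.
P(X|do(J)) = Σ_{F} P(X|J,F)·P(F).

P(X|do(J)): backdoor, adjust for {F}.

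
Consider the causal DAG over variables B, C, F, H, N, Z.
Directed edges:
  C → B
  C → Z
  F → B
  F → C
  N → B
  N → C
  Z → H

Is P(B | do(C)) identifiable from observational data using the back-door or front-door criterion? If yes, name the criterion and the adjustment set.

desc(C)\{C}={B,H,Z}; candidates ⊆ {F,N}.
size 0: {}; under {} C still reaches {B,F,N} ∋ B.
size 1: {F}, {N}; under {F} C still reaches {B,N} ∋ B.
{F,N}: C⊥B given {F,N} in G with C→· removed — back-door holds.
P(B|do(C)) = Σ_{F,N} P(B|C,F,N)·P(F,N).

P(B|do(C)): backdoor, adjust for {F, N}.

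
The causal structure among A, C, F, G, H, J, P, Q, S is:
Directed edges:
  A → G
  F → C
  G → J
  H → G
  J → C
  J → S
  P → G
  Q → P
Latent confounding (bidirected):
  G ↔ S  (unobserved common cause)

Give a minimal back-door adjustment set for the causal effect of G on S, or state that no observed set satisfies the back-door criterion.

desc(G)\{G}={C,J,S}; candidates ⊆ {A,F,H,P,Q}.
G↔S: latent back-door arc(s) into G.
size 0: {}; under {} G still reaches {A,H,P,Q,S} ∋ S.
size 1: {A}, {F}, {H} …(+2); under {A} G still reaches {H,P,Q,S} ∋ S.
size 2: {A,F}, {A,H}, {A,P} …(+7); under {A,F} G still reaches {H,P,Q,S} ∋ S.
G↔S cannot be blocked by any observed set — no back-door set.

G→S: no observed back-door set.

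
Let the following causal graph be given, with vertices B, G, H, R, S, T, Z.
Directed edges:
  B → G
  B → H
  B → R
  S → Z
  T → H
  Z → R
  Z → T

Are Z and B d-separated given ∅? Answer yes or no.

Bayes-Ball from Z | ∅ reaches {H,R,S,T}.
B ∉ reach(Z|∅) ⇒ Z ⊥ B | ∅.

Yes — Z ⊥ B | ∅.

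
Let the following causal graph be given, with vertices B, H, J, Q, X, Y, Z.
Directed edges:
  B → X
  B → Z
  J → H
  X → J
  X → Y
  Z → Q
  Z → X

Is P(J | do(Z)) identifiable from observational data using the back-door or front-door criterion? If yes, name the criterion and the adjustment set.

P(J|do(Z)): backdoor, adjust for {B}.

desc(Z)\{Z}={H,J,Q,X,Y}; candidates ⊆ {B}.
size 0: {}; under {} Z still reaches {B,H,J,X,Y} ∋ J.
{B}: Z⊥J given {B} in G with Z→· removed — back-door holds.
P(J|do(Z)) = Σ_{B} P(J|Z,B)·P(B).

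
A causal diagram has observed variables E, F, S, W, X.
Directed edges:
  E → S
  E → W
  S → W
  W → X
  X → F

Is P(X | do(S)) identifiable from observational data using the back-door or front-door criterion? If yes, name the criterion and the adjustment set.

P(X|do(S)): backdoor, adjust for {E}.

desc(S)\{S}={F,W,X}; candidates ⊆ {E}.
size 0: {}; under {} S still reaches {E,F,W,X} ∋ X.
{E}: S⊥X given {E} in G with S→· removed — back-door holds.
P(X|do(S)) = Σ_{E} P(X|S,E)·P(E).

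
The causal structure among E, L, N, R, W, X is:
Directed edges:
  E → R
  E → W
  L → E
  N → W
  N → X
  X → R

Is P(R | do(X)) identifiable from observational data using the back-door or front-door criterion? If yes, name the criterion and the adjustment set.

desc(X)\{X}={R}; candidates ⊆ {E,L,N,W}.
∅: X⊥R given ∅ in G with X→· removed — back-door holds.
P(R|do(X)) = P(R|X) — no adjustment needed.

P(R|do(X)): backdoor, adjust for ∅.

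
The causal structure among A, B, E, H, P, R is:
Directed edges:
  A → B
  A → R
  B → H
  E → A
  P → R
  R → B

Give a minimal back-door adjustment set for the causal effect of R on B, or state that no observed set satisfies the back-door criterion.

R→B: minimal back-door set {A}.

desc(R)\{R}={B,H}; candidates ⊆ {A,E,P}.
size 0: {}; under {} R still reaches {A,B,E,H,P} ∋ B.
{A}: R⊥B given {A} in G with R→· removed — back-door holds.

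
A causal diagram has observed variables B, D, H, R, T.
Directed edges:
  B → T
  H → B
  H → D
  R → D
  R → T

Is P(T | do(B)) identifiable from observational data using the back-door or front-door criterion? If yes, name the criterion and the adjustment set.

desc(B)\{B}={T}; candidates ⊆ {D,H,R}.
∅: B⊥T given ∅ in G with B→· removed — back-door holds.
P(T|do(B)) = P(T|B) — no adjustment needed.

P(T|do(B)): backdoor, adjust for ∅.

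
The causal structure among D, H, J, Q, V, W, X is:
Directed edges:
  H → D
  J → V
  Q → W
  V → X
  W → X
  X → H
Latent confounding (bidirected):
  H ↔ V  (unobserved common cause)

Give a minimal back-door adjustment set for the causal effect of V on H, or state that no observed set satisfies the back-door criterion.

desc(V)\{V}={D,H,X}; candidates ⊆ {J,Q,W}.
V↔H: latent back-door arc(s) into V.
size 0: {}; under {} V still reaches {D,H,J} ∋ H.
size 1: {J}, {Q}, {W}; under {J} V still reaches {D,H} ∋ H.
size 2: {J,Q}, {J,W}, {Q,W}; under {J,Q} V still reaches {D,H} ∋ H.
V↔H cannot be blocked by any observed set — no back-door set.

V→H: no observed back-door set.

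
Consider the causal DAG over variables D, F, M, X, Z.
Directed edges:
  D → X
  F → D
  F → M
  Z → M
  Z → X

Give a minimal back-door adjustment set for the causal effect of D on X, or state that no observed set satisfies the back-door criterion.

desc(D)\{D}={X}; candidates ⊆ {F,M,Z}.
∅: D⊥X given ∅ in G with D→· removed — back-door holds.

D→X: minimal back-door set ∅.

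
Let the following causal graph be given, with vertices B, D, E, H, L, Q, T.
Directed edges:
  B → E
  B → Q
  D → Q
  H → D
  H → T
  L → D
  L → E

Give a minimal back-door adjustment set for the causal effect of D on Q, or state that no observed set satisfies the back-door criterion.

D→Q: minimal back-door set ∅.

desc(D)\{D}={Q}; candidates ⊆ {B,E,H,L,T}.
∅: D⊥Q given ∅ in G with D→· removed — back-door holds.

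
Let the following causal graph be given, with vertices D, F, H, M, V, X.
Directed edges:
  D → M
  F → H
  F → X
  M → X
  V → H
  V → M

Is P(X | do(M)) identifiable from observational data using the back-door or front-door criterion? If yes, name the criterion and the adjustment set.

desc(M)\{M}={X}; candidates ⊆ {D,F,H,V}.
∅: M⊥X given ∅ in G with M→· removed — back-door holds.
P(X|do(M)) = P(X|M) — no adjustment needed.

P(X|do(M)): backdoor, adjust for ∅.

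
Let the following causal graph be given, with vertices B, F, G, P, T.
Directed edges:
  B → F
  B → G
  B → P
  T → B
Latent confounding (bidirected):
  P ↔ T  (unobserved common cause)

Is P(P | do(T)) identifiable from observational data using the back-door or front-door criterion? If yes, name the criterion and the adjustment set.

desc(T)\{T}={B,F,G,P}; candidates ⊆ {—}.
T↔P: latent back-door arc(s) into T.
size 0: {}; under {} T still reaches {P} ∋ P.
T↔P cannot be blocked by any observed set — no back-door set.
{B}: (i) intercepts every directed T→P path; (ii) no back-door T→{B}; (iii) {T} blocks every back-door {B}→P. Front-door holds.
P(P|do(T)) = Σ_{B} P(B|T) Σ_{T'} P(P|B,T')P(T').

P(P|do(T)): frontdoor, adjust for {B}.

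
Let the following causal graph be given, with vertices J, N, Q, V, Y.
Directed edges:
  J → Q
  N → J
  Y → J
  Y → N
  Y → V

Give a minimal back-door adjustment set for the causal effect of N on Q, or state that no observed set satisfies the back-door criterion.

N→Q: minimal back-door set {Y}.

desc(N)\{N}={J,Q}; candidates ⊆ {V,Y}.
size 0: {}; under {} N still reaches {J,Q,V,Y} ∋ Q.
{Y}: N⊥Q given {Y} in G with N→· removed — back-door holds.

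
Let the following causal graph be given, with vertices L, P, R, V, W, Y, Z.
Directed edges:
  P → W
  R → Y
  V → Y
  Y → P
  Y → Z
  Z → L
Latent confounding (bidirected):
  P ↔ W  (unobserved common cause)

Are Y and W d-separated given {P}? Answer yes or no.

No — Y and W are d-connected given {P}.

Bayes-Ball from Y | {P} reaches {L,R,V,W,Z}.
W ∈ reach(Y|{P}) ⇒ Y ⊥̸ W | {P}.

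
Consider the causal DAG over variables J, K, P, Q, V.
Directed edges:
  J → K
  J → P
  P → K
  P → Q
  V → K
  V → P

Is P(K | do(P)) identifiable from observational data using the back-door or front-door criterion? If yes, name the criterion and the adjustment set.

P(K|do(P)): backdoor, adjust for {J, V}.

desc(P)\{P}={K,Q}; candidates ⊆ {J,V}.
size 0: {}; under {} P still reaches {J,K,V} ∋ K.
size 1: {J}, {V}; under {J} P still reaches {K,V} ∋ K.
{J,V}: P⊥K given {J,V} in G with P→· removed — back-door holds.
P(K|do(P)) = Σ_{J,V} P(K|P,J,V)·P(J,V).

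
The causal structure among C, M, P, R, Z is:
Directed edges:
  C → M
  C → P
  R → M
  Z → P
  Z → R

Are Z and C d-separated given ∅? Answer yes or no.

Yes — Z ⊥ C | ∅.

Bayes-Ball from Z | ∅ reaches {M,P,R}.
C ∉ reach(Z|∅) ⇒ Z ⊥ C | ∅.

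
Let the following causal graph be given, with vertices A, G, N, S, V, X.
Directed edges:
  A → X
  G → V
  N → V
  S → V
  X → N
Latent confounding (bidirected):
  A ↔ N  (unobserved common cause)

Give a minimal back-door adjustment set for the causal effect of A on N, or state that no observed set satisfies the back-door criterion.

A→N: no observed back-door set.

desc(A)\{A}={N,V,X}; candidates ⊆ {G,S}.
A↔N: latent back-door arc(s) into A.
size 0: {}; under {} A still reaches {N,V} ∋ N.
size 1: {G}, {S}; under {G} A still reaches {N,V} ∋ N.
size 2: {G,S}; under {G,S} A still reaches {N,V} ∋ N.
A↔N cannot be blocked by any observed set — no back-door set.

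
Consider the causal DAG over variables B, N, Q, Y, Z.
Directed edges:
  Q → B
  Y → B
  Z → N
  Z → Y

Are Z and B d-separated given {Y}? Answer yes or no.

Yes — Z ⊥ B | {Y}.

Bayes-Ball from Z | {Y} reaches {N}.
B ∉ reach(Z|{Y}) ⇒ Z ⊥ B | {Y}.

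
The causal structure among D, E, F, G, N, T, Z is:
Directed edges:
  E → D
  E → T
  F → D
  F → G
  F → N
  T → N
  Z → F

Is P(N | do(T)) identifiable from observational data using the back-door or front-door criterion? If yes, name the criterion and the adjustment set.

desc(T)\{T}={N}; candidates ⊆ {D,E,F,G,Z}.
∅: T⊥N given ∅ in G with T→· removed — back-door holds.
P(N|do(T)) = P(N|T) — no adjustment needed.

P(N|do(T)): backdoor, adjust for ∅.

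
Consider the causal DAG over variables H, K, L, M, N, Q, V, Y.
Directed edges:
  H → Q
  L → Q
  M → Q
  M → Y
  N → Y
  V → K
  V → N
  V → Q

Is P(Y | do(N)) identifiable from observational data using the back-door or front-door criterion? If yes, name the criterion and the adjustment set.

desc(N)\{N}={Y}; candidates ⊆ {H,K,L,M,Q,V}.
∅: N⊥Y given ∅ in G with N→· removed — back-door holds.
P(Y|do(N)) = P(Y|N) — no adjustment needed.

P(Y|do(N)): backdoor, adjust for ∅.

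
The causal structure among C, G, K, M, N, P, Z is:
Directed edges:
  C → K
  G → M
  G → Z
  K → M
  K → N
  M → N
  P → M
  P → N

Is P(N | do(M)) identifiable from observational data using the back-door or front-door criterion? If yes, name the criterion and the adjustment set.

P(N|do(M)): backdoor, adjust for {K, P}.

desc(M)\{M}={N}; candidates ⊆ {C,G,K,P,Z}.
size 0: {}; under {} M still reaches {C,G,K,N,P,Z} ∋ N.
size 1: {C}, {G}, {K} …(+2); under {C} M still reaches {G,K,N,P,Z} ∋ N.
{K,P}: M⊥N given {K,P} in G with M→· removed — back-door holds.
P(N|do(M)) = Σ_{K,P} P(N|M,K,P)·P(K,P).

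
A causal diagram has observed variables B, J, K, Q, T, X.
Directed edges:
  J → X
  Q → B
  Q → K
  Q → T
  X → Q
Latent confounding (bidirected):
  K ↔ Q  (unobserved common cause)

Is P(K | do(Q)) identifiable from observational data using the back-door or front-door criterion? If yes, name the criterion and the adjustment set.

desc(Q)\{Q}={B,K,T}; candidates ⊆ {J,X}.
Q↔K: latent back-door arc(s) into Q.
size 0: {}; under {} Q still reaches {J,K,X} ∋ K.
size 1: {J}, {X}; under {J} Q still reaches {K,X} ∋ K.
size 2: {J,X}; under {J,X} Q still reaches {K} ∋ K.
Q↔K cannot be blocked by any observed set — no back-door set.
No mediator lies on a directed Q→…→K path.
Neither criterion identifies P(K|do(Q)) in this graph.

P(K|do(Q)): not identifiable (no BD/FD set).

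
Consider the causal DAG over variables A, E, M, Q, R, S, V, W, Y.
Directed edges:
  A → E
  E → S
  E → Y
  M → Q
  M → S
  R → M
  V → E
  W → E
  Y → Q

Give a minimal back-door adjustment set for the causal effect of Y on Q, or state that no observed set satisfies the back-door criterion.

Y→Q: minimal back-door set ∅.

desc(Y)\{Y}={Q}; candidates ⊆ {A,E,M,R,S,V,W}.
∅: Y⊥Q given ∅ in G with Y→· removed — back-door holds.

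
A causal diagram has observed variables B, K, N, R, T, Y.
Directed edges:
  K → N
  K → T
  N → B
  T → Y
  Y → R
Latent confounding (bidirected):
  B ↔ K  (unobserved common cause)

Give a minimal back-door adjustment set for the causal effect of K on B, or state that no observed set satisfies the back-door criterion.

desc(K)\{K}={B,N,R,T,Y}; candidates ⊆ {—}.
K↔B: latent back-door arc(s) into K.
size 0: {}; under {} K still reaches {B} ∋ B.
K↔B cannot be blocked by any observed set — no back-door set.

K→B: no observed back-door set.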